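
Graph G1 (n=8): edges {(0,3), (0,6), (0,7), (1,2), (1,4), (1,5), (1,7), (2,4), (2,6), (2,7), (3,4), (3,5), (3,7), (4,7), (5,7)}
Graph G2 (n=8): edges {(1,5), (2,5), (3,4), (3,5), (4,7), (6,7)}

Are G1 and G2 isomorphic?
No, not isomorphic

The graphs are NOT isomorphic.

Connected components of G1: 1 component(s) with vertex sets [[0, 1, 2, 3, 4, 5, 6, 7]], sizes [8].
Connected components of G2: 2 component(s) with vertex sets [[0], [1, 2, 3, 4, 5, 6, 7]], sizes [1, 7].
The number of connected components (and the multiset of component sizes) is an isomorphism invariant — an isomorphism maps each component of G1 bijectively onto a component of G2. Since G1 has 1 component(s) and G2 has 2, they cannot be isomorphic.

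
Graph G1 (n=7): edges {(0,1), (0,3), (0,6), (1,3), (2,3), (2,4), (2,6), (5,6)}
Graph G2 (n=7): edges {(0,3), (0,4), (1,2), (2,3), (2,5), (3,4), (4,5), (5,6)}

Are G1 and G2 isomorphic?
Yes, isomorphic

The graphs are isomorphic.
One valid mapping φ: V(G1) → V(G2): 0→3, 1→0, 2→5, 3→4, 4→6, 5→1, 6→2

Verify φ preserves adjacency — for each edge of G1, its image is an edge of G2:
  (0,1) → (φ(0),φ(1)) = (0,3) ∈ E(G2) ✓
  (0,3) → (φ(0),φ(3)) = (3,4) ∈ E(G2) ✓
  (0,6) → (φ(0),φ(6)) = (2,3) ∈ E(G2) ✓
  (1,3) → (φ(1),φ(3)) = (0,4) ∈ E(G2) ✓
  (2,3) → (φ(2),φ(3)) = (4,5) ∈ E(G2) ✓
  (2,4) → (φ(2),φ(4)) = (5,6) ∈ E(G2) ✓
  (2,6) → (φ(2),φ(6)) = (2,5) ∈ E(G2) ✓
  (5,6) → (φ(5),φ(6)) = (1,2) ∈ E(G2) ✓
All 8 edges of G1 map to edges of G2, and |E(G1)| = |E(G2)| = 8, so φ is a bijection on edges as well as vertices. Hence G1 ≅ G2.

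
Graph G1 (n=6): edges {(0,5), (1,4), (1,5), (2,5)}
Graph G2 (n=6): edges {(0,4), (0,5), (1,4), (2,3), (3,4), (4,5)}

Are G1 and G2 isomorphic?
No, not isomorphic

The graphs are NOT isomorphic.

Counting triangles (3-cliques): G1 has 0, G2 has 1.
Triangle count is an isomorphism invariant, so differing triangle counts rule out isomorphism.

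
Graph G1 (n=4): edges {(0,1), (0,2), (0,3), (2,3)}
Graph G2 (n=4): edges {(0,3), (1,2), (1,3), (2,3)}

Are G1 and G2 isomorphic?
Yes, isomorphic

The graphs are isomorphic.
One valid mapping φ: V(G1) → V(G2): 0→3, 1→0, 2→1, 3→2

Verify φ preserves adjacency — for each edge of G1, its image is an edge of G2:
  (0,1) → (φ(0),φ(1)) = (0,3) ∈ E(G2) ✓
  (0,2) → (φ(0),φ(2)) = (1,3) ∈ E(G2) ✓
  (0,3) → (φ(0),φ(3)) = (2,3) ∈ E(G2) ✓
  (2,3) → (φ(2),φ(3)) = (1,2) ∈ E(G2) ✓
All 4 edges of G1 map to edges of G2, and |E(G1)| = |E(G2)| = 4, so φ is a bijection on edges as well as vertices. Hence G1 ≅ G2.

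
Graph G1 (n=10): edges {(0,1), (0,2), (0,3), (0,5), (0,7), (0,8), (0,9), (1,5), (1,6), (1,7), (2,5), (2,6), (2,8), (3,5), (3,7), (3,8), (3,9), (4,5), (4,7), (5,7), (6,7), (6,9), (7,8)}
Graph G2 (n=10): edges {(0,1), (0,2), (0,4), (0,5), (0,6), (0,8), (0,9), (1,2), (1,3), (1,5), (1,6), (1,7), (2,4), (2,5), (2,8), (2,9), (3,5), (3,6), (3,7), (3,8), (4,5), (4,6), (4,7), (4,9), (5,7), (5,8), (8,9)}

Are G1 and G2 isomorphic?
No, not isomorphic

The graphs are NOT isomorphic.

Degrees in G1: deg(0)=7, deg(1)=4, deg(2)=4, deg(3)=5, deg(4)=2, deg(5)=6, deg(6)=4, deg(7)=7, deg(8)=4, deg(9)=3.
Sorted degree sequence of G1: [7, 7, 6, 5, 4, 4, 4, 4, 3, 2].
Degrees in G2: deg(0)=7, deg(1)=6, deg(2)=6, deg(3)=5, deg(4)=6, deg(5)=7, deg(6)=4, deg(7)=4, deg(8)=5, deg(9)=4.
Sorted degree sequence of G2: [7, 7, 6, 6, 6, 5, 5, 4, 4, 4].
The (sorted) degree sequence is an isomorphism invariant, so since G1 and G2 have different degree sequences they cannot be isomorphic.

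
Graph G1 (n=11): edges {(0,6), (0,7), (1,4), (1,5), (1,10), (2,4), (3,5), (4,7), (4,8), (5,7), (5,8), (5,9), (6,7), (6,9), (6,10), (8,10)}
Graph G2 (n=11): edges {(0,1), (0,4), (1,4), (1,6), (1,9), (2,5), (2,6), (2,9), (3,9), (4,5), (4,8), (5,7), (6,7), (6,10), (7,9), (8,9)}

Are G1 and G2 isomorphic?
Yes, isomorphic

The graphs are isomorphic.
One valid mapping φ: V(G1) → V(G2): 0→0, 1→2, 2→10, 3→3, 4→6, 5→9, 6→4, 7→1, 8→7, 9→8, 10→5

Verify φ preserves adjacency — for each edge of G1, its image is an edge of G2:
  (0,6) → (φ(0),φ(6)) = (0,4) ∈ E(G2) ✓
  (0,7) → (φ(0),φ(7)) = (0,1) ∈ E(G2) ✓
  (1,4) → (φ(1),φ(4)) = (2,6) ∈ E(G2) ✓
  (1,5) → (φ(1),φ(5)) = (2,9) ∈ E(G2) ✓
  (1,10) → (φ(1),φ(10)) = (2,5) ∈ E(G2) ✓
  (2,4) → (φ(2),φ(4)) = (6,10) ∈ E(G2) ✓
  (3,5) → (φ(3),φ(5)) = (3,9) ∈ E(G2) ✓
  (4,7) → (φ(4),φ(7)) = (1,6) ∈ E(G2) ✓
  (4,8) → (φ(4),φ(8)) = (6,7) ∈ E(G2) ✓
  (5,7) → (φ(5),φ(7)) = (1,9) ∈ E(G2) ✓
  (5,8) → (φ(5),φ(8)) = (7,9) ∈ E(G2) ✓
  (5,9) → (φ(5),φ(9)) = (8,9) ∈ E(G2) ✓
  (6,7) → (φ(6),φ(7)) = (1,4) ∈ E(G2) ✓
  (6,9) → (φ(6),φ(9)) = (4,8) ∈ E(G2) ✓
  (6,10) → (φ(6),φ(10)) = (4,5) ∈ E(G2) ✓
  (8,10) → (φ(8),φ(10)) = (5,7) ∈ E(G2) ✓
All 16 edges of G1 map to edges of G2, and |E(G1)| = |E(G2)| = 16, so φ is a bijection on edges as well as vertices. Hence G1 ≅ G2.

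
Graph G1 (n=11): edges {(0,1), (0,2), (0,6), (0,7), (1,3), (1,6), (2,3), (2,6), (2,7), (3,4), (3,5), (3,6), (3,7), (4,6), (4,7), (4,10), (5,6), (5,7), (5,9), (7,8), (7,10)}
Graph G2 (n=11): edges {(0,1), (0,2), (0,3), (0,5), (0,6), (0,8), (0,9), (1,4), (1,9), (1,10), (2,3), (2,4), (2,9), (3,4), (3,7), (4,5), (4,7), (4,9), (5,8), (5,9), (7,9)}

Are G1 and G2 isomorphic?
Yes, isomorphic

The graphs are isomorphic.
One valid mapping φ: V(G1) → V(G2): 0→3, 1→7, 2→2, 3→9, 4→5, 5→1, 6→4, 7→0, 8→6, 9→10, 10→8

Verify φ preserves adjacency — for each edge of G1, its image is an edge of G2:
  (0,1) → (φ(0),φ(1)) = (3,7) ∈ E(G2) ✓
  (0,2) → (φ(0),φ(2)) = (2,3) ∈ E(G2) ✓
  (0,6) → (φ(0),φ(6)) = (3,4) ∈ E(G2) ✓
  (0,7) → (φ(0),φ(7)) = (0,3) ∈ E(G2) ✓
  (1,3) → (φ(1),φ(3)) = (7,9) ∈ E(G2) ✓
  (1,6) → (φ(1),φ(6)) = (4,7) ∈ E(G2) ✓
  (2,3) → (φ(2),φ(3)) = (2,9) ∈ E(G2) ✓
  (2,6) → (φ(2),φ(6)) = (2,4) ∈ E(G2) ✓
  (2,7) → (φ(2),φ(7)) = (0,2) ∈ E(G2) ✓
  (3,4) → (φ(3),φ(4)) = (5,9) ∈ E(G2) ✓
  (3,5) → (φ(3),φ(5)) = (1,9) ∈ E(G2) ✓
  (3,6) → (φ(3),φ(6)) = (4,9) ∈ E(G2) ✓
  (3,7) → (φ(3),φ(7)) = (0,9) ∈ E(G2) ✓
  (4,6) → (φ(4),φ(6)) = (4,5) ∈ E(G2) ✓
  (4,7) → (φ(4),φ(7)) = (0,5) ∈ E(G2) ✓
  (4,10) → (φ(4),φ(10)) = (5,8) ∈ E(G2) ✓
  (5,6) → (φ(5),φ(6)) = (1,4) ∈ E(G2) ✓
  (5,7) → (φ(5),φ(7)) = (0,1) ∈ E(G2) ✓
  (5,9) → (φ(5),φ(9)) = (1,10) ∈ E(G2) ✓
  (7,8) → (φ(7),φ(8)) = (0,6) ∈ E(G2) ✓
  (7,10) → (φ(7),φ(10)) = (0,8) ∈ E(G2) ✓
All 21 edges of G1 map to edges of G2, and |E(G1)| = |E(G2)| = 21, so φ is a bijection on edges as well as vertices. Hence G1 ≅ G2.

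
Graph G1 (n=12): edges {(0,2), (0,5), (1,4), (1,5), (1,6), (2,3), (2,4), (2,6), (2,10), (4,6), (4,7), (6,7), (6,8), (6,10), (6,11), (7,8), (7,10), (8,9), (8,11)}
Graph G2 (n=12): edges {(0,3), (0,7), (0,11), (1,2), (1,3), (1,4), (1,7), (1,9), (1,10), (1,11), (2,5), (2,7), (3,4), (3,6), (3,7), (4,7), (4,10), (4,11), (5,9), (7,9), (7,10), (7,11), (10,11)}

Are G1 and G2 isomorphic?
No, not isomorphic

The graphs are NOT isomorphic.

Degrees in G1: deg(0)=2, deg(1)=3, deg(2)=5, deg(3)=1, deg(4)=4, deg(5)=2, deg(6)=7, deg(7)=4, deg(8)=4, deg(9)=1, deg(10)=3, deg(11)=2.
Sorted degree sequence of G1: [7, 5, 4, 4, 4, 3, 3, 2, 2, 2, 1, 1].
Degrees in G2: deg(0)=3, deg(1)=7, deg(2)=3, deg(3)=5, deg(4)=5, deg(5)=2, deg(6)=1, deg(7)=8, deg(8)=0, deg(9)=3, deg(10)=4, deg(11)=5.
Sorted degree sequence of G2: [8, 7, 5, 5, 5, 4, 3, 3, 3, 2, 1, 0].
The (sorted) degree sequence is an isomorphism invariant, so since G1 and G2 have different degree sequences they cannot be isomorphic.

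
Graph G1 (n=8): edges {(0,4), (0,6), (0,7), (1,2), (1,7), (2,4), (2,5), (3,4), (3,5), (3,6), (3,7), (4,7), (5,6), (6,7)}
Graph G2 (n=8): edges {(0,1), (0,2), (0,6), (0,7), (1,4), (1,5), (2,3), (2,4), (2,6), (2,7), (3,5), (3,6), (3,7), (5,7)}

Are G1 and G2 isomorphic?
Yes, isomorphic

The graphs are isomorphic.
One valid mapping φ: V(G1) → V(G2): 0→6, 1→4, 2→1, 3→7, 4→0, 5→5, 6→3, 7→2

Verify φ preserves adjacency — for each edge of G1, its image is an edge of G2:
  (0,4) → (φ(0),φ(4)) = (0,6) ∈ E(G2) ✓
  (0,6) → (φ(0),φ(6)) = (3,6) ∈ E(G2) ✓
  (0,7) → (φ(0),φ(7)) = (2,6) ∈ E(G2) ✓
  (1,2) → (φ(1),φ(2)) = (1,4) ∈ E(G2) ✓
  (1,7) → (φ(1),φ(7)) = (2,4) ∈ E(G2) ✓
  (2,4) → (φ(2),φ(4)) = (0,1) ∈ E(G2) ✓
  (2,5) → (φ(2),φ(5)) = (1,5) ∈ E(G2) ✓
  (3,4) → (φ(3),φ(4)) = (0,7) ∈ E(G2) ✓
  (3,5) → (φ(3),φ(5)) = (5,7) ∈ E(G2) ✓
  (3,6) → (φ(3),φ(6)) = (3,7) ∈ E(G2) ✓
  (3,7) → (φ(3),φ(7)) = (2,7) ∈ E(G2) ✓
  (4,7) → (φ(4),φ(7)) = (0,2) ∈ E(G2) ✓
  (5,6) → (φ(5),φ(6)) = (3,5) ∈ E(G2) ✓
  (6,7) → (φ(6),φ(7)) = (2,3) ∈ E(G2) ✓
All 14 edges of G1 map to edges of G2, and |E(G1)| = |E(G2)| = 14, so φ is a bijection on edges as well as vertices. Hence G1 ≅ G2.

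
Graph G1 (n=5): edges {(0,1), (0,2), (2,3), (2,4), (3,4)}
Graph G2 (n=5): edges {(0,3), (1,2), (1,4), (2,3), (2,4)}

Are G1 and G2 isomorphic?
Yes, isomorphic

The graphs are isomorphic.
One valid mapping φ: V(G1) → V(G2): 0→3, 1→0, 2→2, 3→1, 4→4

Verify φ preserves adjacency — for each edge of G1, its image is an edge of G2:
  (0,1) → (φ(0),φ(1)) = (0,3) ∈ E(G2) ✓
  (0,2) → (φ(0),φ(2)) = (2,3) ∈ E(G2) ✓
  (2,3) → (φ(2),φ(3)) = (1,2) ∈ E(G2) ✓
  (2,4) → (φ(2),φ(4)) = (2,4) ∈ E(G2) ✓
  (3,4) → (φ(3),φ(4)) = (1,4) ∈ E(G2) ✓
All 5 edges of G1 map to edges of G2, and |E(G1)| = |E(G2)| = 5, so φ is a bijection on edges as well as vertices. Hence G1 ≅ G2.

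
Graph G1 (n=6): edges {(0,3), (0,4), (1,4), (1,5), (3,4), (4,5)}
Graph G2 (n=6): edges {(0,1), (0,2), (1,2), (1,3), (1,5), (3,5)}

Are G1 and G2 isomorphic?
Yes, isomorphic

The graphs are isomorphic.
One valid mapping φ: V(G1) → V(G2): 0→0, 1→3, 2→4, 3→2, 4→1, 5→5

Verify φ preserves adjacency — for each edge of G1, its image is an edge of G2:
  (0,3) → (φ(0),φ(3)) = (0,2) ∈ E(G2) ✓
  (0,4) → (φ(0),φ(4)) = (0,1) ∈ E(G2) ✓
  (1,4) → (φ(1),φ(4)) = (1,3) ∈ E(G2) ✓
  (1,5) → (φ(1),φ(5)) = (3,5) ∈ E(G2) ✓
  (3,4) → (φ(3),φ(4)) = (1,2) ∈ E(G2) ✓
  (4,5) → (φ(4),φ(5)) = (1,5) ∈ E(G2) ✓
All 6 edges of G1 map to edges of G2, and |E(G1)| = |E(G2)| = 6, so φ is a bijection on edges as well as vertices. Hence G1 ≅ G2.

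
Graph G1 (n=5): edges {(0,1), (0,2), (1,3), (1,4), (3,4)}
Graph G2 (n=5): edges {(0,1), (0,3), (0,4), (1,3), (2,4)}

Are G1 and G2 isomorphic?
Yes, isomorphic

The graphs are isomorphic.
One valid mapping φ: V(G1) → V(G2): 0→4, 1→0, 2→2, 3→3, 4→1

Verify φ preserves adjacency — for each edge of G1, its image is an edge of G2:
  (0,1) → (φ(0),φ(1)) = (0,4) ∈ E(G2) ✓
  (0,2) → (φ(0),φ(2)) = (2,4) ∈ E(G2) ✓
  (1,3) → (φ(1),φ(3)) = (0,3) ∈ E(G2) ✓
  (1,4) → (φ(1),φ(4)) = (0,1) ∈ E(G2) ✓
  (3,4) → (φ(3),φ(4)) = (1,3) ∈ E(G2) ✓
All 5 edges of G1 map to edges of G2, and |E(G1)| = |E(G2)| = 5, so φ is a bijection on edges as well as vertices. Hence G1 ≅ G2.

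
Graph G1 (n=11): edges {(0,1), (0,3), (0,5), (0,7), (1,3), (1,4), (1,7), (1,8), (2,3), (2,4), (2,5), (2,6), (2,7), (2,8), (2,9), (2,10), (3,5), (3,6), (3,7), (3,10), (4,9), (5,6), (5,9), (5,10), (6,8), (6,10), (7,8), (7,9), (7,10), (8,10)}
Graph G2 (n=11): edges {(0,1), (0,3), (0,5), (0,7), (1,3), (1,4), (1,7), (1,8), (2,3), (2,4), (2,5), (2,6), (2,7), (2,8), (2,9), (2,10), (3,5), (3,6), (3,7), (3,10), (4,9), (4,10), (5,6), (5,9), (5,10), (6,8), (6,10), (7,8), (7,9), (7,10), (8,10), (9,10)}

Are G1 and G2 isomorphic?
No, not isomorphic

The graphs are NOT isomorphic.

Counting edges: G1 has 30 edge(s); G2 has 32 edge(s).
Edge count is an isomorphism invariant (a bijection on vertices induces a bijection on edges), so differing edge counts rule out isomorphism.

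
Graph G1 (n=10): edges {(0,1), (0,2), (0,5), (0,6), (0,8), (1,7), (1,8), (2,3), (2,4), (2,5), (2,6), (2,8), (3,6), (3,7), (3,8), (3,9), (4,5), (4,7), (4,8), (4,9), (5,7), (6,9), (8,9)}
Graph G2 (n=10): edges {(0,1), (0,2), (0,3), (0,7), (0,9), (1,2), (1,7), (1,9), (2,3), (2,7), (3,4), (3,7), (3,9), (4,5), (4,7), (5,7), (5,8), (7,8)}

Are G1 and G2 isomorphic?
No, not isomorphic

The graphs are NOT isomorphic.

Degrees in G1: deg(0)=5, deg(1)=3, deg(2)=6, deg(3)=5, deg(4)=5, deg(5)=4, deg(6)=4, deg(7)=4, deg(8)=6, deg(9)=4.
Sorted degree sequence of G1: [6, 6, 5, 5, 5, 4, 4, 4, 4, 3].
Degrees in G2: deg(0)=5, deg(1)=4, deg(2)=4, deg(3)=5, deg(4)=3, deg(5)=3, deg(6)=0, deg(7)=7, deg(8)=2, deg(9)=3.
Sorted degree sequence of G2: [7, 5, 5, 4, 4, 3, 3, 3, 2, 0].
The (sorted) degree sequence is an isomorphism invariant, so since G1 and G2 have different degree sequences they cannot be isomorphic.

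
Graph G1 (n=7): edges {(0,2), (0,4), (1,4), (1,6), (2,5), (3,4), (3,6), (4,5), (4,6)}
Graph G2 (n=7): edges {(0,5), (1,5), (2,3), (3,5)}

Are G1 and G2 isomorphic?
No, not isomorphic

The graphs are NOT isomorphic.

Connected components of G1: 1 component(s) with vertex sets [[0, 1, 2, 3, 4, 5, 6]], sizes [7].
Connected components of G2: 3 component(s) with vertex sets [[4], [6], [0, 1, 2, 3, 5]], sizes [1, 1, 5].
The number of connected components (and the multiset of component sizes) is an isomorphism invariant — an isomorphism maps each component of G1 bijectively onto a component of G2. Since G1 has 1 component(s) and G2 has 3, they cannot be isomorphic.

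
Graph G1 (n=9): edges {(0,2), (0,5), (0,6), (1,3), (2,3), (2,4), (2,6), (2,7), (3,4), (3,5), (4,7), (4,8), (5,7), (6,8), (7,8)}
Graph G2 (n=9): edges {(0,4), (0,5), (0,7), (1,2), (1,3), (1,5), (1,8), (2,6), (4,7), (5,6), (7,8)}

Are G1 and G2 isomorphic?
No, not isomorphic

The graphs are NOT isomorphic.

Counting triangles (3-cliques): G1 has 4, G2 has 1.
Triangle count is an isomorphism invariant, so differing triangle counts rule out isomorphism.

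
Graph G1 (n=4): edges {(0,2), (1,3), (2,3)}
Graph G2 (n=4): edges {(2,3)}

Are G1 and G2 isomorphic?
No, not isomorphic

The graphs are NOT isomorphic.

Counting edges: G1 has 3 edge(s); G2 has 1 edge(s).
Edge count is an isomorphism invariant (a bijection on vertices induces a bijection on edges), so differing edge counts rule out isomorphism.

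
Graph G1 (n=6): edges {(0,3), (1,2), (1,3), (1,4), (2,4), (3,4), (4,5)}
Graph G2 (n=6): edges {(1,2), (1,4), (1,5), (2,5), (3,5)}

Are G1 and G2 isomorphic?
No, not isomorphic

The graphs are NOT isomorphic.

Degrees in G1: deg(0)=1, deg(1)=3, deg(2)=2, deg(3)=3, deg(4)=4, deg(5)=1.
Sorted degree sequence of G1: [4, 3, 3, 2, 1, 1].
Degrees in G2: deg(0)=0, deg(1)=3, deg(2)=2, deg(3)=1, deg(4)=1, deg(5)=3.
Sorted degree sequence of G2: [3, 3, 2, 1, 1, 0].
The (sorted) degree sequence is an isomorphism invariant, so since G1 and G2 have different degree sequences they cannot be isomorphic.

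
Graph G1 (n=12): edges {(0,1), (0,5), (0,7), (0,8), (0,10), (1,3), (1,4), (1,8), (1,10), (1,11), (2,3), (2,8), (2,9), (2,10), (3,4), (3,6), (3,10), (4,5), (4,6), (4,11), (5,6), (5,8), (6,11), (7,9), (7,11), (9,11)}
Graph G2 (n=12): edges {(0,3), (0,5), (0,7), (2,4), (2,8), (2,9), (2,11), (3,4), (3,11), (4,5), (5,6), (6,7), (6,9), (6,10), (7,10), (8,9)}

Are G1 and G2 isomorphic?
No, not isomorphic

The graphs are NOT isomorphic.

Connected components of G1: 1 component(s) with vertex sets [[0, 1, 2, 3, 4, 5, 6, 7, 8, 9, 10, 11]], sizes [12].
Connected components of G2: 2 component(s) with vertex sets [[1], [0, 2, 3, 4, 5, 6, 7, 8, 9, 10, 11]], sizes [1, 11].
The number of connected components (and the multiset of component sizes) is an isomorphism invariant — an isomorphism maps each component of G1 bijectively onto a component of G2. Since G1 has 1 component(s) and G2 has 2, they cannot be isomorphic.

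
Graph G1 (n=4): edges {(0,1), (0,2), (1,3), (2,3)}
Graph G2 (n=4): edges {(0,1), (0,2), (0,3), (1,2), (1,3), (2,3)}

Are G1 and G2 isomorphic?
No, not isomorphic

The graphs are NOT isomorphic.

Counting edges: G1 has 4 edge(s); G2 has 6 edge(s).
Edge count is an isomorphism invariant (a bijection on vertices induces a bijection on edges), so differing edge counts rule out isomorphism.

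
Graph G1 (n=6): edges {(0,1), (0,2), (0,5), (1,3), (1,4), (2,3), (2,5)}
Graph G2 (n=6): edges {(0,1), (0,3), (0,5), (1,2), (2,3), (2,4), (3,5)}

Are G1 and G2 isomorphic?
Yes, isomorphic

The graphs are isomorphic.
One valid mapping φ: V(G1) → V(G2): 0→3, 1→2, 2→0, 3→1, 4→4, 5→5

Verify φ preserves adjacency — for each edge of G1, its image is an edge of G2:
  (0,1) → (φ(0),φ(1)) = (2,3) ∈ E(G2) ✓
  (0,2) → (φ(0),φ(2)) = (0,3) ∈ E(G2) ✓
  (0,5) → (φ(0),φ(5)) = (3,5) ∈ E(G2) ✓
  (1,3) → (φ(1),φ(3)) = (1,2) ∈ E(G2) ✓
  (1,4) → (φ(1),φ(4)) = (2,4) ∈ E(G2) ✓
  (2,3) → (φ(2),φ(3)) = (0,1) ∈ E(G2) ✓
  (2,5) → (φ(2),φ(5)) = (0,5) ∈ E(G2) ✓
All 7 edges of G1 map to edges of G2, and |E(G1)| = |E(G2)| = 7, so φ is a bijection on edges as well as vertices. Hence G1 ≅ G2.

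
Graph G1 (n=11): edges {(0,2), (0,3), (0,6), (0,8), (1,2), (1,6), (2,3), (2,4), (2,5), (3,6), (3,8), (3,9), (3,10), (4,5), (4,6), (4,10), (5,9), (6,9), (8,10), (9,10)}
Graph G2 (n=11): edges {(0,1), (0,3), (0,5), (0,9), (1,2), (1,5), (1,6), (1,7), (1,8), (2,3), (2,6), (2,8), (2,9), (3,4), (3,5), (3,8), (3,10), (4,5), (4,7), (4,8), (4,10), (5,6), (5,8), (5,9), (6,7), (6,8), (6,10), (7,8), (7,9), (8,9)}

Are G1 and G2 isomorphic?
No, not isomorphic

The graphs are NOT isomorphic.

Counting triangles (3-cliques): G1 has 7, G2 has 23.
Triangle count is an isomorphism invariant, so differing triangle counts rule out isomorphism.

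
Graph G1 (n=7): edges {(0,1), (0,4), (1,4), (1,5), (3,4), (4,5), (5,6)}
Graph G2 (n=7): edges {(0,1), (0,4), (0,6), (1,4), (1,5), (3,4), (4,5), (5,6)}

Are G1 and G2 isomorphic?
No, not isomorphic

The graphs are NOT isomorphic.

Counting edges: G1 has 7 edge(s); G2 has 8 edge(s).
Edge count is an isomorphism invariant (a bijection on vertices induces a bijection on edges), so differing edge counts rule out isomorphism.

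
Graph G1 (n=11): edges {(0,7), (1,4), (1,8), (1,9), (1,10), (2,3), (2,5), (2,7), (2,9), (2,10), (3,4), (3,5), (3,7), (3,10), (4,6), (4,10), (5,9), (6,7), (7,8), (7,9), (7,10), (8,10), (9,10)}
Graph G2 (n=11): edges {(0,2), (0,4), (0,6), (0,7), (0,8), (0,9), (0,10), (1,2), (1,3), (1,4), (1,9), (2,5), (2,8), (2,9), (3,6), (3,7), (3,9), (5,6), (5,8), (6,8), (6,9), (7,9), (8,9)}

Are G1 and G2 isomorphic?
Yes, isomorphic

The graphs are isomorphic.
One valid mapping φ: V(G1) → V(G2): 0→10, 1→3, 2→8, 3→2, 4→1, 5→5, 6→4, 7→0, 8→7, 9→6, 10→9

Verify φ preserves adjacency — for each edge of G1, its image is an edge of G2:
  (0,7) → (φ(0),φ(7)) = (0,10) ∈ E(G2) ✓
  (1,4) → (φ(1),φ(4)) = (1,3) ∈ E(G2) ✓
  (1,8) → (φ(1),φ(8)) = (3,7) ∈ E(G2) ✓
  (1,9) → (φ(1),φ(9)) = (3,6) ∈ E(G2) ✓
  (1,10) → (φ(1),φ(10)) = (3,9) ∈ E(G2) ✓
  (2,3) → (φ(2),φ(3)) = (2,8) ∈ E(G2) ✓
  (2,5) → (φ(2),φ(5)) = (5,8) ∈ E(G2) ✓
  (2,7) → (φ(2),φ(7)) = (0,8) ∈ E(G2) ✓
  (2,9) → (φ(2),φ(9)) = (6,8) ∈ E(G2) ✓
  (2,10) → (φ(2),φ(10)) = (8,9) ∈ E(G2) ✓
  (3,4) → (φ(3),φ(4)) = (1,2) ∈ E(G2) ✓
  (3,5) → (φ(3),φ(5)) = (2,5) ∈ E(G2) ✓
  (3,7) → (φ(3),φ(7)) = (0,2) ∈ E(G2) ✓
  (3,10) → (φ(3),φ(10)) = (2,9) ∈ E(G2) ✓
  (4,6) → (φ(4),φ(6)) = (1,4) ∈ E(G2) ✓
  (4,10) → (φ(4),φ(10)) = (1,9) ∈ E(G2) ✓
  (5,9) → (φ(5),φ(9)) = (5,6) ∈ E(G2) ✓
  (6,7) → (φ(6),φ(7)) = (0,4) ∈ E(G2) ✓
  (7,8) → (φ(7),φ(8)) = (0,7) ∈ E(G2) ✓
  (7,9) → (φ(7),φ(9)) = (0,6) ∈ E(G2) ✓
  (7,10) → (φ(7),φ(10)) = (0,9) ∈ E(G2) ✓
  (8,10) → (φ(8),φ(10)) = (7,9) ∈ E(G2) ✓
  (9,10) → (φ(9),φ(10)) = (6,9) ∈ E(G2) ✓
All 23 edges of G1 map to edges of G2, and |E(G1)| = |E(G2)| = 23, so φ is a bijection on edges as well as vertices. Hence G1 ≅ G2.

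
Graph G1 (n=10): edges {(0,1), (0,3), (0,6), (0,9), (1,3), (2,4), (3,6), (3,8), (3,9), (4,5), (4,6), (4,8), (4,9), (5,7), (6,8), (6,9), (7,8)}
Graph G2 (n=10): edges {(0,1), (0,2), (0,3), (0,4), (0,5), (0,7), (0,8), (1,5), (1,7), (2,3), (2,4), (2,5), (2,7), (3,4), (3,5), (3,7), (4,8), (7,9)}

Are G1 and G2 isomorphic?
No, not isomorphic

The graphs are NOT isomorphic.

Connected components of G1: 1 component(s) with vertex sets [[0, 1, 2, 3, 4, 5, 6, 7, 8, 9]], sizes [10].
Connected components of G2: 2 component(s) with vertex sets [[6], [0, 1, 2, 3, 4, 5, 7, 8, 9]], sizes [1, 9].
The number of connected components (and the multiset of component sizes) is an isomorphism invariant — an isomorphism maps each component of G1 bijectively onto a component of G2. Since G1 has 1 component(s) and G2 has 2, they cannot be isomorphic.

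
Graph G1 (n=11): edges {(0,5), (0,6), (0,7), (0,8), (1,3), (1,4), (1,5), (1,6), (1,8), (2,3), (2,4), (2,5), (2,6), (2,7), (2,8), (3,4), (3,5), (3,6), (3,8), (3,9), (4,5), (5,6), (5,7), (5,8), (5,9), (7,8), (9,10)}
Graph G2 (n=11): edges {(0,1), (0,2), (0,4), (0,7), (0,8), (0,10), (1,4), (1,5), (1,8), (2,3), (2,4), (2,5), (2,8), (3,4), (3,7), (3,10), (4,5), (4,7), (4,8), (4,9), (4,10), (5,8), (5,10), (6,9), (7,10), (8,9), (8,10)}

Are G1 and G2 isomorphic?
Yes, isomorphic

The graphs are isomorphic.
One valid mapping φ: V(G1) → V(G2): 0→3, 1→5, 2→0, 3→8, 4→1, 5→4, 6→2, 7→7, 8→10, 9→9, 10→6

Verify φ preserves adjacency — for each edge of G1, its image is an edge of G2:
  (0,5) → (φ(0),φ(5)) = (3,4) ∈ E(G2) ✓
  (0,6) → (φ(0),φ(6)) = (2,3) ∈ E(G2) ✓
  (0,7) → (φ(0),φ(7)) = (3,7) ∈ E(G2) ✓
  (0,8) → (φ(0),φ(8)) = (3,10) ∈ E(G2) ✓
  (1,3) → (φ(1),φ(3)) = (5,8) ∈ E(G2) ✓
  (1,4) → (φ(1),φ(4)) = (1,5) ∈ E(G2) ✓
  (1,5) → (φ(1),φ(5)) = (4,5) ∈ E(G2) ✓
  (1,6) → (φ(1),φ(6)) = (2,5) ∈ E(G2) ✓
  (1,8) → (φ(1),φ(8)) = (5,10) ∈ E(G2) ✓
  (2,3) → (φ(2),φ(3)) = (0,8) ∈ E(G2) ✓
  (2,4) → (φ(2),φ(4)) = (0,1) ∈ E(G2) ✓
  (2,5) → (φ(2),φ(5)) = (0,4) ∈ E(G2) ✓
  (2,6) → (φ(2),φ(6)) = (0,2) ∈ E(G2) ✓
  (2,7) → (φ(2),φ(7)) = (0,7) ∈ E(G2) ✓
  (2,8) → (φ(2),φ(8)) = (0,10) ∈ E(G2) ✓
  (3,4) → (φ(3),φ(4)) = (1,8) ∈ E(G2) ✓
  (3,5) → (φ(3),φ(5)) = (4,8) ∈ E(G2) ✓
  (3,6) → (φ(3),φ(6)) = (2,8) ∈ E(G2) ✓
  (3,8) → (φ(3),φ(8)) = (8,10) ∈ E(G2) ✓
  (3,9) → (φ(3),φ(9)) = (8,9) ∈ E(G2) ✓
  (4,5) → (φ(4),φ(5)) = (1,4) ∈ E(G2) ✓
  (5,6) → (φ(5),φ(6)) = (2,4) ∈ E(G2) ✓
  (5,7) → (φ(5),φ(7)) = (4,7) ∈ E(G2) ✓
  (5,8) → (φ(5),φ(8)) = (4,10) ∈ E(G2) ✓
  (5,9) → (φ(5),φ(9)) = (4,9) ∈ E(G2) ✓
  (7,8) → (φ(7),φ(8)) = (7,10) ∈ E(G2) ✓
  (9,10) → (φ(9),φ(10)) = (6,9) ∈ E(G2) ✓
All 27 edges of G1 map to edges of G2, and |E(G1)| = |E(G2)| = 27, so φ is a bijection on edges as well as vertices. Hence G1 ≅ G2.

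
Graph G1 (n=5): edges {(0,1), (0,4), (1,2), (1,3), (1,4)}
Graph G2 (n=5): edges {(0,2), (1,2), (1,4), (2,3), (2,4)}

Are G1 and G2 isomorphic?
Yes, isomorphic

The graphs are isomorphic.
One valid mapping φ: V(G1) → V(G2): 0→1, 1→2, 2→3, 3→0, 4→4

Verify φ preserves adjacency — for each edge of G1, its image is an edge of G2:
  (0,1) → (φ(0),φ(1)) = (1,2) ∈ E(G2) ✓
  (0,4) → (φ(0),φ(4)) = (1,4) ∈ E(G2) ✓
  (1,2) → (φ(1),φ(2)) = (2,3) ∈ E(G2) ✓
  (1,3) → (φ(1),φ(3)) = (0,2) ∈ E(G2) ✓
  (1,4) → (φ(1),φ(4)) = (2,4) ∈ E(G2) ✓
All 5 edges of G1 map to edges of G2, and |E(G1)| = |E(G2)| = 5, so φ is a bijection on edges as well as vertices. Hence G1 ≅ G2.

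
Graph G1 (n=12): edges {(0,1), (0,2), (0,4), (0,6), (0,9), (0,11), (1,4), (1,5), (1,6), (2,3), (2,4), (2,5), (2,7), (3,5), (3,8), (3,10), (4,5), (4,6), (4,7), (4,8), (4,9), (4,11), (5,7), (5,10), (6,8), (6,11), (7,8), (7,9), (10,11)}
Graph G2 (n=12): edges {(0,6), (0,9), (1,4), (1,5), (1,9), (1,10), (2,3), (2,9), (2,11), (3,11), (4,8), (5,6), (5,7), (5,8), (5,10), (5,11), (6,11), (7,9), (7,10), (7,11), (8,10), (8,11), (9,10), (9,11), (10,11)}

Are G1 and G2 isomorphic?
No, not isomorphic

The graphs are NOT isomorphic.

Degrees in G1: deg(0)=6, deg(1)=4, deg(2)=5, deg(3)=4, deg(4)=9, deg(5)=6, deg(6)=5, deg(7)=5, deg(8)=4, deg(9)=3, deg(10)=3, deg(11)=4.
Sorted degree sequence of G1: [9, 6, 6, 5, 5, 5, 4, 4, 4, 4, 3, 3].
Degrees in G2: deg(0)=2, deg(1)=4, deg(2)=3, deg(3)=2, deg(4)=2, deg(5)=6, deg(6)=3, deg(7)=4, deg(8)=4, deg(9)=6, deg(10)=6, deg(11)=8.
Sorted degree sequence of G2: [8, 6, 6, 6, 4, 4, 4, 3, 3, 2, 2, 2].
The (sorted) degree sequence is an isomorphism invariant, so since G1 and G2 have different degree sequences they cannot be isomorphic.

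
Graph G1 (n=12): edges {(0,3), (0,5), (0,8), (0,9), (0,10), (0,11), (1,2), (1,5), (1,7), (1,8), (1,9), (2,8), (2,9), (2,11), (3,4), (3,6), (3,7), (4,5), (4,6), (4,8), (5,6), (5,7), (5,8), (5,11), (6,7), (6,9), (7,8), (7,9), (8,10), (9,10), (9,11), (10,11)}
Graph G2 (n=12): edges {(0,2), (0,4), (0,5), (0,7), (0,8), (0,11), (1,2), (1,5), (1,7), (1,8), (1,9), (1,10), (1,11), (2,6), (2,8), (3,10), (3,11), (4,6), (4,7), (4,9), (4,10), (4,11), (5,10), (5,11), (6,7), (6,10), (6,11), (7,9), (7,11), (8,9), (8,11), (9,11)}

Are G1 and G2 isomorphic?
No, not isomorphic

The graphs are NOT isomorphic.

Degrees in G1: deg(0)=6, deg(1)=5, deg(2)=4, deg(3)=4, deg(4)=4, deg(5)=7, deg(6)=5, deg(7)=6, deg(8)=7, deg(9)=7, deg(10)=4, deg(11)=5.
Sorted degree sequence of G1: [7, 7, 7, 6, 6, 5, 5, 5, 4, 4, 4, 4].
Degrees in G2: deg(0)=6, deg(1)=7, deg(2)=4, deg(3)=2, deg(4)=6, deg(5)=4, deg(6)=5, deg(7)=6, deg(8)=5, deg(9)=5, deg(10)=5, deg(11)=9.
Sorted degree sequence of G2: [9, 7, 6, 6, 6, 5, 5, 5, 5, 4, 4, 2].
The (sorted) degree sequence is an isomorphism invariant, so since G1 and G2 have different degree sequences they cannot be isomorphic.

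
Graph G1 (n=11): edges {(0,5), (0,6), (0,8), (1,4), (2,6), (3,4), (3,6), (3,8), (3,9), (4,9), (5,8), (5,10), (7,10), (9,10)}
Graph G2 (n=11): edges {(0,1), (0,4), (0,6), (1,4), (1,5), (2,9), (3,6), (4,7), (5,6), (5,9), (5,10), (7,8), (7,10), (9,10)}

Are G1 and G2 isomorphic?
Yes, isomorphic

The graphs are isomorphic.
One valid mapping φ: V(G1) → V(G2): 0→0, 1→2, 2→3, 3→5, 4→9, 5→4, 6→6, 7→8, 8→1, 9→10, 10→7

Verify φ preserves adjacency — for each edge of G1, its image is an edge of G2:
  (0,5) → (φ(0),φ(5)) = (0,4) ∈ E(G2) ✓
  (0,6) → (φ(0),φ(6)) = (0,6) ∈ E(G2) ✓
  (0,8) → (φ(0),φ(8)) = (0,1) ∈ E(G2) ✓
  (1,4) → (φ(1),φ(4)) = (2,9) ∈ E(G2) ✓
  (2,6) → (φ(2),φ(6)) = (3,6) ∈ E(G2) ✓
  (3,4) → (φ(3),φ(4)) = (5,9) ∈ E(G2) ✓
  (3,6) → (φ(3),φ(6)) = (5,6) ∈ E(G2) ✓
  (3,8) → (φ(3),φ(8)) = (1,5) ∈ E(G2) ✓
  (3,9) → (φ(3),φ(9)) = (5,10) ∈ E(G2) ✓
  (4,9) → (φ(4),φ(9)) = (9,10) ∈ E(G2) ✓
  (5,8) → (φ(5),φ(8)) = (1,4) ∈ E(G2) ✓
  (5,10) → (φ(5),φ(10)) = (4,7) ∈ E(G2) ✓
  (7,10) → (φ(7),φ(10)) = (7,8) ∈ E(G2) ✓
  (9,10) → (φ(9),φ(10)) = (7,10) ∈ E(G2) ✓
All 14 edges of G1 map to edges of G2, and |E(G1)| = |E(G2)| = 14, so φ is a bijection on edges as well as vertices. Hence G1 ≅ G2.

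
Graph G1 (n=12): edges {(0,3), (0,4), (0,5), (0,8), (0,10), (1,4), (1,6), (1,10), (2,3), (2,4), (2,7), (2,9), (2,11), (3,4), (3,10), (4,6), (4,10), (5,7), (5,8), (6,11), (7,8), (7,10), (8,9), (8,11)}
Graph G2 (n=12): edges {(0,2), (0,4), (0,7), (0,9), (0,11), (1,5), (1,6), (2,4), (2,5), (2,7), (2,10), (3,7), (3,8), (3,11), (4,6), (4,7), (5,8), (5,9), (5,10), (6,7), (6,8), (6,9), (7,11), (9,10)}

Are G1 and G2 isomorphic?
Yes, isomorphic

The graphs are isomorphic.
One valid mapping φ: V(G1) → V(G2): 0→2, 1→11, 2→6, 3→4, 4→7, 5→10, 6→3, 7→9, 8→5, 9→1, 10→0, 11→8

Verify φ preserves adjacency — for each edge of G1, its image is an edge of G2:
  (0,3) → (φ(0),φ(3)) = (2,4) ∈ E(G2) ✓
  (0,4) → (φ(0),φ(4)) = (2,7) ∈ E(G2) ✓
  (0,5) → (φ(0),φ(5)) = (2,10) ∈ E(G2) ✓
  (0,8) → (φ(0),φ(8)) = (2,5) ∈ E(G2) ✓
  (0,10) → (φ(0),φ(10)) = (0,2) ∈ E(G2) ✓
  (1,4) → (φ(1),φ(4)) = (7,11) ∈ E(G2) ✓
  (1,6) → (φ(1),φ(6)) = (3,11) ∈ E(G2) ✓
  (1,10) → (φ(1),φ(10)) = (0,11) ∈ E(G2) ✓
  (2,3) → (φ(2),φ(3)) = (4,6) ∈ E(G2) ✓
  (2,4) → (φ(2),φ(4)) = (6,7) ∈ E(G2) ✓
  (2,7) → (φ(2),φ(7)) = (6,9) ∈ E(G2) ✓
  (2,9) → (φ(2),φ(9)) = (1,6) ∈ E(G2) ✓
  (2,11) → (φ(2),φ(11)) = (6,8) ∈ E(G2) ✓
  (3,4) → (φ(3),φ(4)) = (4,7) ∈ E(G2) ✓
  (3,10) → (φ(3),φ(10)) = (0,4) ∈ E(G2) ✓
  (4,6) → (φ(4),φ(6)) = (3,7) ∈ E(G2) ✓
  (4,10) → (φ(4),φ(10)) = (0,7) ∈ E(G2) ✓
  (5,7) → (φ(5),φ(7)) = (9,10) ∈ E(G2) ✓
  (5,8) → (φ(5),φ(8)) = (5,10) ∈ E(G2) ✓
  (6,11) → (φ(6),φ(11)) = (3,8) ∈ E(G2) ✓
  (7,8) → (φ(7),φ(8)) = (5,9) ∈ E(G2) ✓
  (7,10) → (φ(7),φ(10)) = (0,9) ∈ E(G2) ✓
  (8,9) → (φ(8),φ(9)) = (1,5) ∈ E(G2) ✓
  (8,11) → (φ(8),φ(11)) = (5,8) ∈ E(G2) ✓
All 24 edges of G1 map to edges of G2, and |E(G1)| = |E(G2)| = 24, so φ is a bijection on edges as well as vertices. Hence G1 ≅ G2.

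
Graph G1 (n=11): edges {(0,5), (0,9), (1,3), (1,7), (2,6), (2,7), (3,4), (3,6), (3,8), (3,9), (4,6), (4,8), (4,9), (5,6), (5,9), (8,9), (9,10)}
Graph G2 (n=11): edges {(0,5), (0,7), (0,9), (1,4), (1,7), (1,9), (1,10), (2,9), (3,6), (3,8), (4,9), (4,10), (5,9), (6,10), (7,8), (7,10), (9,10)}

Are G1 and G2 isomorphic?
Yes, isomorphic

The graphs are isomorphic.
One valid mapping φ: V(G1) → V(G2): 0→5, 1→6, 2→8, 3→10, 4→1, 5→0, 6→7, 7→3, 8→4, 9→9, 10→2

Verify φ preserves adjacency — for each edge of G1, its image is an edge of G2:
  (0,5) → (φ(0),φ(5)) = (0,5) ∈ E(G2) ✓
  (0,9) → (φ(0),φ(9)) = (5,9) ∈ E(G2) ✓
  (1,3) → (φ(1),φ(3)) = (6,10) ∈ E(G2) ✓
  (1,7) → (φ(1),φ(7)) = (3,6) ∈ E(G2) ✓
  (2,6) → (φ(2),φ(6)) = (7,8) ∈ E(G2) ✓
  (2,7) → (φ(2),φ(7)) = (3,8) ∈ E(G2) ✓
  (3,4) → (φ(3),φ(4)) = (1,10) ∈ E(G2) ✓
  (3,6) → (φ(3),φ(6)) = (7,10) ∈ E(G2) ✓
  (3,8) → (φ(3),φ(8)) = (4,10) ∈ E(G2) ✓
  (3,9) → (φ(3),φ(9)) = (9,10) ∈ E(G2) ✓
  (4,6) → (φ(4),φ(6)) = (1,7) ∈ E(G2) ✓
  (4,8) → (φ(4),φ(8)) = (1,4) ∈ E(G2) ✓
  (4,9) → (φ(4),φ(9)) = (1,9) ∈ E(G2) ✓
  (5,6) → (φ(5),φ(6)) = (0,7) ∈ E(G2) ✓
  (5,9) → (φ(5),φ(9)) = (0,9) ∈ E(G2) ✓
  (8,9) → (φ(8),φ(9)) = (4,9) ∈ E(G2) ✓
  (9,10) → (φ(9),φ(10)) = (2,9) ∈ E(G2) ✓
All 17 edges of G1 map to edges of G2, and |E(G1)| = |E(G2)| = 17, so φ is a bijection on edges as well as vertices. Hence G1 ≅ G2.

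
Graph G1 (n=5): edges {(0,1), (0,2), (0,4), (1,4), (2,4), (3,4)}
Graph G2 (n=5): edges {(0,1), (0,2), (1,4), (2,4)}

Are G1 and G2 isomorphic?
No, not isomorphic

The graphs are NOT isomorphic.

Counting edges: G1 has 6 edge(s); G2 has 4 edge(s).
Edge count is an isomorphism invariant (a bijection on vertices induces a bijection on edges), so differing edge counts rule out isomorphism.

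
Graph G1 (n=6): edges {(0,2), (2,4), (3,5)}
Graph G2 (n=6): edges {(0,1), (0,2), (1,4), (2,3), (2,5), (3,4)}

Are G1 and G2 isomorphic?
No, not isomorphic

The graphs are NOT isomorphic.

Connected components of G1: 3 component(s) with vertex sets [[1], [3, 5], [0, 2, 4]], sizes [1, 2, 3].
Connected components of G2: 1 component(s) with vertex sets [[0, 1, 2, 3, 4, 5]], sizes [6].
The number of connected components (and the multiset of component sizes) is an isomorphism invariant — an isomorphism maps each component of G1 bijectively onto a component of G2. Since G1 has 3 component(s) and G2 has 1, they cannot be isomorphic.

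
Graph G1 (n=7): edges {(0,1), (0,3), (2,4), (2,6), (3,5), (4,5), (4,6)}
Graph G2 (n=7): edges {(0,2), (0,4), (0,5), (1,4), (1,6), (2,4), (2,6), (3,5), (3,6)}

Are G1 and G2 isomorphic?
No, not isomorphic

The graphs are NOT isomorphic.

Degrees in G1: deg(0)=2, deg(1)=1, deg(2)=2, deg(3)=2, deg(4)=3, deg(5)=2, deg(6)=2.
Sorted degree sequence of G1: [3, 2, 2, 2, 2, 2, 1].
Degrees in G2: deg(0)=3, deg(1)=2, deg(2)=3, deg(3)=2, deg(4)=3, deg(5)=2, deg(6)=3.
Sorted degree sequence of G2: [3, 3, 3, 3, 2, 2, 2].
The (sorted) degree sequence is an isomorphism invariant, so since G1 and G2 have different degree sequences they cannot be isomorphic.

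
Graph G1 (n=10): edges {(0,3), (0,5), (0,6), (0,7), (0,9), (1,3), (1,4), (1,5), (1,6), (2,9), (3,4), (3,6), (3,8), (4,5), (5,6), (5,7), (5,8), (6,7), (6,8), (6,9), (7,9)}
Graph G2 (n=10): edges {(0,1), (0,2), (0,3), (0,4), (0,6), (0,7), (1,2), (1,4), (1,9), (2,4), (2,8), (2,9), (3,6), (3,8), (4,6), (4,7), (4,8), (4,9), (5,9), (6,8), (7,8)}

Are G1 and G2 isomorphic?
Yes, isomorphic

The graphs are isomorphic.
One valid mapping φ: V(G1) → V(G2): 0→2, 1→6, 2→5, 3→8, 4→3, 5→0, 6→4, 7→1, 8→7, 9→9

Verify φ preserves adjacency — for each edge of G1, its image is an edge of G2:
  (0,3) → (φ(0),φ(3)) = (2,8) ∈ E(G2) ✓
  (0,5) → (φ(0),φ(5)) = (0,2) ∈ E(G2) ✓
  (0,6) → (φ(0),φ(6)) = (2,4) ∈ E(G2) ✓
  (0,7) → (φ(0),φ(7)) = (1,2) ∈ E(G2) ✓
  (0,9) → (φ(0),φ(9)) = (2,9) ∈ E(G2) ✓
  (1,3) → (φ(1),φ(3)) = (6,8) ∈ E(G2) ✓
  (1,4) → (φ(1),φ(4)) = (3,6) ∈ E(G2) ✓
  (1,5) → (φ(1),φ(5)) = (0,6) ∈ E(G2) ✓
  (1,6) → (φ(1),φ(6)) = (4,6) ∈ E(G2) ✓
  (2,9) → (φ(2),φ(9)) = (5,9) ∈ E(G2) ✓
  (3,4) → (φ(3),φ(4)) = (3,8) ∈ E(G2) ✓
  (3,6) → (φ(3),φ(6)) = (4,8) ∈ E(G2) ✓
  (3,8) → (φ(3),φ(8)) = (7,8) ∈ E(G2) ✓
  (4,5) → (φ(4),φ(5)) = (0,3) ∈ E(G2) ✓
  (5,6) → (φ(5),φ(6)) = (0,4) ∈ E(G2) ✓
  (5,7) → (φ(5),φ(7)) = (0,1) ∈ E(G2) ✓
  (5,8) → (φ(5),φ(8)) = (0,7) ∈ E(G2) ✓
  (6,7) → (φ(6),φ(7)) = (1,4) ∈ E(G2) ✓
  (6,8) → (φ(6),φ(8)) = (4,7) ∈ E(G2) ✓
  (6,9) → (φ(6),φ(9)) = (4,9) ∈ E(G2) ✓
  (7,9) → (φ(7),φ(9)) = (1,9) ∈ E(G2) ✓
All 21 edges of G1 map to edges of G2, and |E(G1)| = |E(G2)| = 21, so φ is a bijection on edges as well as vertices. Hence G1 ≅ G2.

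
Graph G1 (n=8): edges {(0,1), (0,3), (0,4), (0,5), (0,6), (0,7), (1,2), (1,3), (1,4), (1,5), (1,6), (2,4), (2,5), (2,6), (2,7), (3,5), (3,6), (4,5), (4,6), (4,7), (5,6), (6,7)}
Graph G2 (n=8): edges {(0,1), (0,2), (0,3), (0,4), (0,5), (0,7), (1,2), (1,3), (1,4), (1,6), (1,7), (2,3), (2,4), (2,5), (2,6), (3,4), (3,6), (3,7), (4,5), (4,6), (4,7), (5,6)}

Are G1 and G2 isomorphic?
Yes, isomorphic

The graphs are isomorphic.
One valid mapping φ: V(G1) → V(G2): 0→0, 1→3, 2→6, 3→7, 4→2, 5→1, 6→4, 7→5

Verify φ preserves adjacency — for each edge of G1, its image is an edge of G2:
  (0,1) → (φ(0),φ(1)) = (0,3) ∈ E(G2) ✓
  (0,3) → (φ(0),φ(3)) = (0,7) ∈ E(G2) ✓
  (0,4) → (φ(0),φ(4)) = (0,2) ∈ E(G2) ✓
  (0,5) → (φ(0),φ(5)) = (0,1) ∈ E(G2) ✓
  (0,6) → (φ(0),φ(6)) = (0,4) ∈ E(G2) ✓
  (0,7) → (φ(0),φ(7)) = (0,5) ∈ E(G2) ✓
  (1,2) → (φ(1),φ(2)) = (3,6) ∈ E(G2) ✓
  (1,3) → (φ(1),φ(3)) = (3,7) ∈ E(G2) ✓
  (1,4) → (φ(1),φ(4)) = (2,3) ∈ E(G2) ✓
  (1,5) → (φ(1),φ(5)) = (1,3) ∈ E(G2) ✓
  (1,6) → (φ(1),φ(6)) = (3,4) ∈ E(G2) ✓
  (2,4) → (φ(2),φ(4)) = (2,6) ∈ E(G2) ✓
  (2,5) → (φ(2),φ(5)) = (1,6) ∈ E(G2) ✓
  (2,6) → (φ(2),φ(6)) = (4,6) ∈ E(G2) ✓
  (2,7) → (φ(2),φ(7)) = (5,6) ∈ E(G2) ✓
  (3,5) → (φ(3),φ(5)) = (1,7) ∈ E(G2) ✓
  (3,6) → (φ(3),φ(6)) = (4,7) ∈ E(G2) ✓
  (4,5) → (φ(4),φ(5)) = (1,2) ∈ E(G2) ✓
  (4,6) → (φ(4),φ(6)) = (2,4) ∈ E(G2) ✓
  (4,7) → (φ(4),φ(7)) = (2,5) ∈ E(G2) ✓
  (5,6) → (φ(5),φ(6)) = (1,4) ∈ E(G2) ✓
  (6,7) → (φ(6),φ(7)) = (4,5) ∈ E(G2) ✓
All 22 edges of G1 map to edges of G2, and |E(G1)| = |E(G2)| = 22, so φ is a bijection on edges as well as vertices. Hence G1 ≅ G2.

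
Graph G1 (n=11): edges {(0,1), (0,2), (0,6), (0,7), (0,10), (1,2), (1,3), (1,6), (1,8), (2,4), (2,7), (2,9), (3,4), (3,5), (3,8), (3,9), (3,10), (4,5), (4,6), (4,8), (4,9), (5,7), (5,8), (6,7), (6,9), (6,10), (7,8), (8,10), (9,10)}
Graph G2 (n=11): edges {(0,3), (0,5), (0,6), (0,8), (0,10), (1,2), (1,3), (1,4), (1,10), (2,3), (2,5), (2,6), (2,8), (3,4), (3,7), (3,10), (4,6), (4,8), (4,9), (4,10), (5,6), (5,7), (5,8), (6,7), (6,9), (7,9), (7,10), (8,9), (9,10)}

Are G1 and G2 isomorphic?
Yes, isomorphic

The graphs are isomorphic.
One valid mapping φ: V(G1) → V(G2): 0→5, 1→0, 2→8, 3→10, 4→4, 5→1, 6→6, 7→2, 8→3, 9→9, 10→7

Verify φ preserves adjacency — for each edge of G1, its image is an edge of G2:
  (0,1) → (φ(0),φ(1)) = (0,5) ∈ E(G2) ✓
  (0,2) → (φ(0),φ(2)) = (5,8) ∈ E(G2) ✓
  (0,6) → (φ(0),φ(6)) = (5,6) ∈ E(G2) ✓
  (0,7) → (φ(0),φ(7)) = (2,5) ∈ E(G2) ✓
  (0,10) → (φ(0),φ(10)) = (5,7) ∈ E(G2) ✓
  (1,2) → (φ(1),φ(2)) = (0,8) ∈ E(G2) ✓
  (1,3) → (φ(1),φ(3)) = (0,10) ∈ E(G2) ✓
  (1,6) → (φ(1),φ(6)) = (0,6) ∈ E(G2) ✓
  (1,8) → (φ(1),φ(8)) = (0,3) ∈ E(G2) ✓
  (2,4) → (φ(2),φ(4)) = (4,8) ∈ E(G2) ✓
  (2,7) → (φ(2),φ(7)) = (2,8) ∈ E(G2) ✓
  (2,9) → (φ(2),φ(9)) = (8,9) ∈ E(G2) ✓
  (3,4) → (φ(3),φ(4)) = (4,10) ∈ E(G2) ✓
  (3,5) → (φ(3),φ(5)) = (1,10) ∈ E(G2) ✓
  (3,8) → (φ(3),φ(8)) = (3,10) ∈ E(G2) ✓
  (3,9) → (φ(3),φ(9)) = (9,10) ∈ E(G2) ✓
  (3,10) → (φ(3),φ(10)) = (7,10) ∈ E(G2) ✓
  (4,5) → (φ(4),φ(5)) = (1,4) ∈ E(G2) ✓
  (4,6) → (φ(4),φ(6)) = (4,6) ∈ E(G2) ✓
  (4,8) → (φ(4),φ(8)) = (3,4) ∈ E(G2) ✓
  (4,9) → (φ(4),φ(9)) = (4,9) ∈ E(G2) ✓
  (5,7) → (φ(5),φ(7)) = (1,2) ∈ E(G2) ✓
  (5,8) → (φ(5),φ(8)) = (1,3) ∈ E(G2) ✓
  (6,7) → (φ(6),φ(7)) = (2,6) ∈ E(G2) ✓
  (6,9) → (φ(6),φ(9)) = (6,9) ∈ E(G2) ✓
  (6,10) → (φ(6),φ(10)) = (6,7) ∈ E(G2) ✓
  (7,8) → (φ(7),φ(8)) = (2,3) ∈ E(G2) ✓
  (8,10) → (φ(8),φ(10)) = (3,7) ∈ E(G2) ✓
  (9,10) → (φ(9),φ(10)) = (7,9) ∈ E(G2) ✓
All 29 edges of G1 map to edges of G2, and |E(G1)| = |E(G2)| = 29, so φ is a bijection on edges as well as vertices. Hence G1 ≅ G2.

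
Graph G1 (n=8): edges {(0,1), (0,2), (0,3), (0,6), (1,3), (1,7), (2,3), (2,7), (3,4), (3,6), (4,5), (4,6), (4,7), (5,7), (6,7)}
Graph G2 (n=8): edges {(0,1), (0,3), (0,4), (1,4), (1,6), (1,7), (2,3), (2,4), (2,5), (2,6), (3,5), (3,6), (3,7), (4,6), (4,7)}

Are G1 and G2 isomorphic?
Yes, isomorphic

The graphs are isomorphic.
One valid mapping φ: V(G1) → V(G2): 0→1, 1→0, 2→7, 3→4, 4→2, 5→5, 6→6, 7→3

Verify φ preserves adjacency — for each edge of G1, its image is an edge of G2:
  (0,1) → (φ(0),φ(1)) = (0,1) ∈ E(G2) ✓
  (0,2) → (φ(0),φ(2)) = (1,7) ∈ E(G2) ✓
  (0,3) → (φ(0),φ(3)) = (1,4) ∈ E(G2) ✓
  (0,6) → (φ(0),φ(6)) = (1,6) ∈ E(G2) ✓
  (1,3) → (φ(1),φ(3)) = (0,4) ∈ E(G2) ✓
  (1,7) → (φ(1),φ(7)) = (0,3) ∈ E(G2) ✓
  (2,3) → (φ(2),φ(3)) = (4,7) ∈ E(G2) ✓
  (2,7) → (φ(2),φ(7)) = (3,7) ∈ E(G2) ✓
  (3,4) → (φ(3),φ(4)) = (2,4) ∈ E(G2) ✓
  (3,6) → (φ(3),φ(6)) = (4,6) ∈ E(G2) ✓
  (4,5) → (φ(4),φ(5)) = (2,5) ∈ E(G2) ✓
  (4,6) → (φ(4),φ(6)) = (2,6) ∈ E(G2) ✓
  (4,7) → (φ(4),φ(7)) = (2,3) ∈ E(G2) ✓
  (5,7) → (φ(5),φ(7)) = (3,5) ∈ E(G2) ✓
  (6,7) → (φ(6),φ(7)) = (3,6) ∈ E(G2) ✓
All 15 edges of G1 map to edges of G2, and |E(G1)| = |E(G2)| = 15, so φ is a bijection on edges as well as vertices. Hence G1 ≅ G2.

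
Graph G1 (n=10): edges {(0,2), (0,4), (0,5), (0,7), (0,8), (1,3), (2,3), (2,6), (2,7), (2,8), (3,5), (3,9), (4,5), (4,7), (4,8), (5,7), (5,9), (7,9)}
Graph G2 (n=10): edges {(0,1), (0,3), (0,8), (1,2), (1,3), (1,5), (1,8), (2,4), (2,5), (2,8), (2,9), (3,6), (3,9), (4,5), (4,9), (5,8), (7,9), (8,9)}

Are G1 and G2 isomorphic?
Yes, isomorphic

The graphs are isomorphic.
One valid mapping φ: V(G1) → V(G2): 0→2, 1→6, 2→9, 3→3, 4→5, 5→1, 6→7, 7→8, 8→4, 9→0

Verify φ preserves adjacency — for each edge of G1, its image is an edge of G2:
  (0,2) → (φ(0),φ(2)) = (2,9) ∈ E(G2) ✓
  (0,4) → (φ(0),φ(4)) = (2,5) ∈ E(G2) ✓
  (0,5) → (φ(0),φ(5)) = (1,2) ∈ E(G2) ✓
  (0,7) → (φ(0),φ(7)) = (2,8) ∈ E(G2) ✓
  (0,8) → (φ(0),φ(8)) = (2,4) ∈ E(G2) ✓
  (1,3) → (φ(1),φ(3)) = (3,6) ∈ E(G2) ✓
  (2,3) → (φ(2),φ(3)) = (3,9) ∈ E(G2) ✓
  (2,6) → (φ(2),φ(6)) = (7,9) ∈ E(G2) ✓
  (2,7) → (φ(2),φ(7)) = (8,9) ∈ E(G2) ✓
  (2,8) → (φ(2),φ(8)) = (4,9) ∈ E(G2) ✓
  (3,5) → (φ(3),φ(5)) = (1,3) ∈ E(G2) ✓
  (3,9) → (φ(3),φ(9)) = (0,3) ∈ E(G2) ✓
  (4,5) → (φ(4),φ(5)) = (1,5) ∈ E(G2) ✓
  (4,7) → (φ(4),φ(7)) = (5,8) ∈ E(G2) ✓
  (4,8) → (φ(4),φ(8)) = (4,5) ∈ E(G2) ✓
  (5,7) → (φ(5),φ(7)) = (1,8) ∈ E(G2) ✓
  (5,9) → (φ(5),φ(9)) = (0,1) ∈ E(G2) ✓
  (7,9) → (φ(7),φ(9)) = (0,8) ∈ E(G2) ✓
All 18 edges of G1 map to edges of G2, and |E(G1)| = |E(G2)| = 18, so φ is a bijection on edges as well as vertices. Hence G1 ≅ G2.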